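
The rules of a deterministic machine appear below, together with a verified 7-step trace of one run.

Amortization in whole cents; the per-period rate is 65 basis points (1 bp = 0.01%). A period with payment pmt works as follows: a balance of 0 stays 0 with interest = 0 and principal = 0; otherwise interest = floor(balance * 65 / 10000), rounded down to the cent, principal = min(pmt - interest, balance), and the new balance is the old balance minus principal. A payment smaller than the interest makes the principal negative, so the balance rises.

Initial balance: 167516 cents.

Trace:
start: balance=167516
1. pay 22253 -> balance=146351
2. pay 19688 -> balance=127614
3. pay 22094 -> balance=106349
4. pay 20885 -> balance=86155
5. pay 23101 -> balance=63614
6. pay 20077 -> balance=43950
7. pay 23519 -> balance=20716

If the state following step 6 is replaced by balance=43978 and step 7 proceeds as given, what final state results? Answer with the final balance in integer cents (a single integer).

state after step 6 := balance=43978
7. pay 23519 -> balance=20744

20744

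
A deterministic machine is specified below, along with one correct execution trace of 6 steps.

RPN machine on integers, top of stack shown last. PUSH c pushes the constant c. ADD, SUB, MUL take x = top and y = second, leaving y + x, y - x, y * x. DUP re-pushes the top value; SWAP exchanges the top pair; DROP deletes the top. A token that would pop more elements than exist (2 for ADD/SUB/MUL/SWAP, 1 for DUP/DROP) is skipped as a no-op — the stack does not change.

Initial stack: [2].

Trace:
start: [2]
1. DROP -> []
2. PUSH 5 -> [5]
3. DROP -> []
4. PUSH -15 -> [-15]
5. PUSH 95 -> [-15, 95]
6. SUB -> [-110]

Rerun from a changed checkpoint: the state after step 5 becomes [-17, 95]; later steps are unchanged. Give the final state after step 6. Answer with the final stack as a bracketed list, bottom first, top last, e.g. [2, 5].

[-112]

state after step 5 := [-17, 95]
6. SUB -> [-112]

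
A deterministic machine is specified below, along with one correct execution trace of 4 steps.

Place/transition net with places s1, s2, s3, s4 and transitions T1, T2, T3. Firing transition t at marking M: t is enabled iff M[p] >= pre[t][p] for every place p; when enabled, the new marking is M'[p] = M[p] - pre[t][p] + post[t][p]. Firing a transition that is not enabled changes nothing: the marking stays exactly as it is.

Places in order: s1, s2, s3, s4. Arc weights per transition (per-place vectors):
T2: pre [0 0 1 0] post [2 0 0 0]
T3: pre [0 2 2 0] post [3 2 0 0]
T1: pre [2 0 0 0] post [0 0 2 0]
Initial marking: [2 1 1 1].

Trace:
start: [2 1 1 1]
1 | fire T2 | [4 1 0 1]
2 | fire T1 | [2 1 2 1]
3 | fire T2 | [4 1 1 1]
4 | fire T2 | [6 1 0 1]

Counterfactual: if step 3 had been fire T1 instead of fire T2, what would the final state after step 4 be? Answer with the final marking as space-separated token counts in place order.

2 1 3 1

(re-executing from step 3 with the substitution; state before step 3: [2 1 2 1])
3 | fire T1 | [0 1 4 1]
4 | fire T2 | [2 1 3 1]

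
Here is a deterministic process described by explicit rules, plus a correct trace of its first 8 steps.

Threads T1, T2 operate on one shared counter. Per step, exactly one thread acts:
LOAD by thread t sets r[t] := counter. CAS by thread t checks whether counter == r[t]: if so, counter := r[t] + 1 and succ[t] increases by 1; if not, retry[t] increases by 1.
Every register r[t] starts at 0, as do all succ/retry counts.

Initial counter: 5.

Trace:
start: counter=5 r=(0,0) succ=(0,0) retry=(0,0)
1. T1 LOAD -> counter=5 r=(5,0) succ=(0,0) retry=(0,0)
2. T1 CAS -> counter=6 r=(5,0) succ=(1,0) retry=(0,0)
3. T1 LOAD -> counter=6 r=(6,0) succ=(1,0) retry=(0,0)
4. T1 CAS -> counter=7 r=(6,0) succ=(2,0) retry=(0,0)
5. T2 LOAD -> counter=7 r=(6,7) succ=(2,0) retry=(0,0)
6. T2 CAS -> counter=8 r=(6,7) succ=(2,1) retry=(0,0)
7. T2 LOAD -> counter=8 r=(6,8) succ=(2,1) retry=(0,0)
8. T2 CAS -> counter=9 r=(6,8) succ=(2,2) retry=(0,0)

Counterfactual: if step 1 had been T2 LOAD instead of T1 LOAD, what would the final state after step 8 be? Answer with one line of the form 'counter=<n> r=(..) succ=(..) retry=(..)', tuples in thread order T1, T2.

counter=8 r=(5,7) succ=(1,2) retry=(1,0)

(re-executing from step 1 with the substitution; state before step 1: counter=5 r=(0,0) succ=(0,0) retry=(0,0))
1. T2 LOAD -> counter=5 r=(0,5) succ=(0,0) retry=(0,0)
2. T1 CAS -> counter=5 r=(0,5) succ=(0,0) retry=(1,0)
3. T1 LOAD -> counter=5 r=(5,5) succ=(0,0) retry=(1,0)
4. T1 CAS -> counter=6 r=(5,5) succ=(1,0) retry=(1,0)
5. T2 LOAD -> counter=6 r=(5,6) succ=(1,0) retry=(1,0)
6. T2 CAS -> counter=7 r=(5,6) succ=(1,1) retry=(1,0)
7. T2 LOAD -> counter=7 r=(5,7) succ=(1,1) retry=(1,0)
8. T2 CAS -> counter=8 r=(5,7) succ=(1,2) retry=(1,0)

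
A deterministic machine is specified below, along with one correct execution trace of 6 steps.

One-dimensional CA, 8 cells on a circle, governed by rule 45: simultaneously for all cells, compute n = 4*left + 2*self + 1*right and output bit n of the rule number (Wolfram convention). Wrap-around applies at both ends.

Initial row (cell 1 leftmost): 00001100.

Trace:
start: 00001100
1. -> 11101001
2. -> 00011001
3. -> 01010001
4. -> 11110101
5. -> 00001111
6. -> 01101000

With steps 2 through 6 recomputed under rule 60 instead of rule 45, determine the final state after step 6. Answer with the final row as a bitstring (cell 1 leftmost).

(re-executing steps 2..6 under rule 60; state before step 2: 11101001)
2. -> 00011101
3. -> 10010011
4. -> 01011010
5. -> 01110111
6. -> 11001100

11001100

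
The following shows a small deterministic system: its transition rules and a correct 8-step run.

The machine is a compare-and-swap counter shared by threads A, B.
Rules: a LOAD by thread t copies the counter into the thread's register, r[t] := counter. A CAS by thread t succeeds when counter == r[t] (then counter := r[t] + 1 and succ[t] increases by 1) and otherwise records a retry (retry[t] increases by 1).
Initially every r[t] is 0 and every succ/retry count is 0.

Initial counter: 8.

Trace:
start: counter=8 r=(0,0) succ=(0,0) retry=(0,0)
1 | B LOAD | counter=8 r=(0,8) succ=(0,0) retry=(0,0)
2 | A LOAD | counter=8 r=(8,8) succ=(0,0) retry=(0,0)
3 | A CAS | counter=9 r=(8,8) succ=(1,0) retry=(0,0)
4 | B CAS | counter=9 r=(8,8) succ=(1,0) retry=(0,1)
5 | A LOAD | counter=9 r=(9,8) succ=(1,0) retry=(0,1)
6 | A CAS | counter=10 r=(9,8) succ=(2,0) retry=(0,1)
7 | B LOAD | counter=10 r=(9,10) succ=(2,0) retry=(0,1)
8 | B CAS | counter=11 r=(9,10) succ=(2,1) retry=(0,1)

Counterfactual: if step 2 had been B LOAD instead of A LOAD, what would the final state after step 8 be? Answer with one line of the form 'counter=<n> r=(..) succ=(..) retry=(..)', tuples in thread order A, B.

(re-executing from step 2 with the substitution; state before step 2: counter=8 r=(0,8) succ=(0,0) retry=(0,0))
2 | B LOAD | counter=8 r=(0,8) succ=(0,0) retry=(0,0)
3 | A CAS | counter=8 r=(0,8) succ=(0,0) retry=(1,0)
4 | B CAS | counter=9 r=(0,8) succ=(0,1) retry=(1,0)
5 | A LOAD | counter=9 r=(9,8) succ=(0,1) retry=(1,0)
6 | A CAS | counter=10 r=(9,8) succ=(1,1) retry=(1,0)
7 | B LOAD | counter=10 r=(9,10) succ=(1,1) retry=(1,0)
8 | B CAS | counter=11 r=(9,10) succ=(1,2) retry=(1,0)

counter=11 r=(9,10) succ=(1,2) retry=(1,0)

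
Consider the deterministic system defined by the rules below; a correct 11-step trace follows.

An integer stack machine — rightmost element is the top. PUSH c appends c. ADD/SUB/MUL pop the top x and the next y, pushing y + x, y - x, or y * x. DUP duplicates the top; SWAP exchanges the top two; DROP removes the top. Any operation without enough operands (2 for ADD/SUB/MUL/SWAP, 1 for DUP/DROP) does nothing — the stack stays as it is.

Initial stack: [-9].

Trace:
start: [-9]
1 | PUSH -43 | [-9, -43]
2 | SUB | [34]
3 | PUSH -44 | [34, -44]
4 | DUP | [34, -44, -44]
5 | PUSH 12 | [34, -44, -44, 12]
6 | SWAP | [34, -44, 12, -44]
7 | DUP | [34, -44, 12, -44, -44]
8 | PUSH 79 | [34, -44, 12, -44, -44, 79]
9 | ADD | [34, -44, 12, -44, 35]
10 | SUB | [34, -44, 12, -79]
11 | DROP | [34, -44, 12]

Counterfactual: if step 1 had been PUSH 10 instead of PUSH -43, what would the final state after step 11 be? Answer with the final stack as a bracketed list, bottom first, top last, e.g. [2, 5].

(re-executing from step 1 with the substitution; state before step 1: [-9])
1 | PUSH 10 | [-9, 10]
2 | SUB | [-19]
3 | PUSH -44 | [-19, -44]
4 | DUP | [-19, -44, -44]
5 | PUSH 12 | [-19, -44, -44, 12]
6 | SWAP | [-19, -44, 12, -44]
7 | DUP | [-19, -44, 12, -44, -44]
8 | PUSH 79 | [-19, -44, 12, -44, -44, 79]
9 | ADD | [-19, -44, 12, -44, 35]
10 | SUB | [-19, -44, 12, -79]
11 | DROP | [-19, -44, 12]

[-19, -44, 12]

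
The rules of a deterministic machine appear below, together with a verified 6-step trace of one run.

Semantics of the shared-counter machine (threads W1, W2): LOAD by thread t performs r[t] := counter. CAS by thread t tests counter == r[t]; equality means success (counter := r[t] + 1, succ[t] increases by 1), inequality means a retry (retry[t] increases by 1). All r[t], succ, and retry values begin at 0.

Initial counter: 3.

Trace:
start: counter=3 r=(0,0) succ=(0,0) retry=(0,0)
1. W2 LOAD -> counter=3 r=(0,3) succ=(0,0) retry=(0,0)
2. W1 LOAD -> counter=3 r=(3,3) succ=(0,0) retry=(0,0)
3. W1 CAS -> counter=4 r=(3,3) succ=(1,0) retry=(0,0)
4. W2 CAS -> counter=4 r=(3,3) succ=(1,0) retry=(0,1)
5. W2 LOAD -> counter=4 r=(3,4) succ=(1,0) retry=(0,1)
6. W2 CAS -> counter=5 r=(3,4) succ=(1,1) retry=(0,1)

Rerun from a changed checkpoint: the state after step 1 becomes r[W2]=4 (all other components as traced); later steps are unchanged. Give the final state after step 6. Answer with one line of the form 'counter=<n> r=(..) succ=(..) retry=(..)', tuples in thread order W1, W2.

counter=6 r=(3,5) succ=(1,2) retry=(0,0)

state after step 1 := counter=3 r=(0,4) succ=(0,0) retry=(0,0)
2. W1 LOAD -> counter=3 r=(3,4) succ=(0,0) retry=(0,0)
3. W1 CAS -> counter=4 r=(3,4) succ=(1,0) retry=(0,0)
4. W2 CAS -> counter=5 r=(3,4) succ=(1,1) retry=(0,0)
5. W2 LOAD -> counter=5 r=(3,5) succ=(1,1) retry=(0,0)
6. W2 CAS -> counter=6 r=(3,5) succ=(1,2) retry=(0,0)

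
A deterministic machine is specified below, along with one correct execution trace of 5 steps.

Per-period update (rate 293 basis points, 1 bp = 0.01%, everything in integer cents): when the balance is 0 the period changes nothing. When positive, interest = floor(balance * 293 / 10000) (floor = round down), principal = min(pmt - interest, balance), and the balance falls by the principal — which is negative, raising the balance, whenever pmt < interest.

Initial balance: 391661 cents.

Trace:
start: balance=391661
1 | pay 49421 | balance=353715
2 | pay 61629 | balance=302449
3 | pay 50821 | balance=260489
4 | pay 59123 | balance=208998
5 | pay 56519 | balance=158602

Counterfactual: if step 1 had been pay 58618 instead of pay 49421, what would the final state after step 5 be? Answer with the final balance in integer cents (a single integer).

(re-executing from step 1 with the substitution; state before step 1: balance=391661)
1 | pay 58618 | balance=344518
2 | pay 61629 | balance=292983
3 | pay 50821 | balance=250746
4 | pay 59123 | balance=198969
5 | pay 56519 | balance=148279

148279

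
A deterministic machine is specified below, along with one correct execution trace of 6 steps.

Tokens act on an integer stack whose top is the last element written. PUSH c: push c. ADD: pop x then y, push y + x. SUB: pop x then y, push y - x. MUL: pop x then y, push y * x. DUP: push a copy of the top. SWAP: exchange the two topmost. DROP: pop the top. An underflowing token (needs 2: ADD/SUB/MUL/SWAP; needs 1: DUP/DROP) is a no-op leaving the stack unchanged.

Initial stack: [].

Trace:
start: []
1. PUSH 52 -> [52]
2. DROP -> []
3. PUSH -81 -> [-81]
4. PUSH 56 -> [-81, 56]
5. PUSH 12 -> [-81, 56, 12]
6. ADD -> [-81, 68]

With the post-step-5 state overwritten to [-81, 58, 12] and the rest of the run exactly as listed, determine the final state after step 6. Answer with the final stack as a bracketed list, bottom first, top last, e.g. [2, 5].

state after step 5 := [-81, 58, 12]
6. ADD -> [-81, 70]

[-81, 70]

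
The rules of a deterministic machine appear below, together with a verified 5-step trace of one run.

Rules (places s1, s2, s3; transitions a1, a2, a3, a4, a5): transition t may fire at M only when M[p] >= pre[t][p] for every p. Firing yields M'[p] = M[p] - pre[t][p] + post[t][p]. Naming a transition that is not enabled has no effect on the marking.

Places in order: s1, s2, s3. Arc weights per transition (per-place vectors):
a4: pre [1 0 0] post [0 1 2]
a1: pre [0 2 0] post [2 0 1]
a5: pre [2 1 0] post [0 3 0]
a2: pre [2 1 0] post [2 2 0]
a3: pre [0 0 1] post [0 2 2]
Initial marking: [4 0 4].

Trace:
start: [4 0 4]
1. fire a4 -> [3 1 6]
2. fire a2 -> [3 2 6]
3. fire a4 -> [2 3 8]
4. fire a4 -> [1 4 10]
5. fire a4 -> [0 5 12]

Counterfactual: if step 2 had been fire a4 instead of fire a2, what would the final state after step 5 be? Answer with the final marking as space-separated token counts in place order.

0 4 12

(re-executing from step 2 with the substitution; state before step 2: [3 1 6])
2. fire a4 -> [2 2 8]
3. fire a4 -> [1 3 10]
4. fire a4 -> [0 4 12]
5. fire a4 -> [0 4 12]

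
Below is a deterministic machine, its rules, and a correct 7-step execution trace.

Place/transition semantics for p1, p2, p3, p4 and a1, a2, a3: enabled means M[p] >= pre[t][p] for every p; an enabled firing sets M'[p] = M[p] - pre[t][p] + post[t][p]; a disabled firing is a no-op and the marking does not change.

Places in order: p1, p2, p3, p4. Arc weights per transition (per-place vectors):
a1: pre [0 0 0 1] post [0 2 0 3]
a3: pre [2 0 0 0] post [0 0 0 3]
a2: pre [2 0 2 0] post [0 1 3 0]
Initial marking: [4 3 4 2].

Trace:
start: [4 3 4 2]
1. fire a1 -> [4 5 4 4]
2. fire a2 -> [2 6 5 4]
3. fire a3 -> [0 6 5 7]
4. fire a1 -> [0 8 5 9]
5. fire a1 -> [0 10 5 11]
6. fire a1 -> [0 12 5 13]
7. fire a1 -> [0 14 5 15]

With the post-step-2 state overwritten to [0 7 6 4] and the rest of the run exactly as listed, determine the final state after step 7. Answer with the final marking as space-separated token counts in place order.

state after step 2 := [0 7 6 4]
3. fire a3 -> [0 7 6 4]
4. fire a1 -> [0 9 6 6]
5. fire a1 -> [0 11 6 8]
6. fire a1 -> [0 13 6 10]
7. fire a1 -> [0 15 6 12]

0 15 6 12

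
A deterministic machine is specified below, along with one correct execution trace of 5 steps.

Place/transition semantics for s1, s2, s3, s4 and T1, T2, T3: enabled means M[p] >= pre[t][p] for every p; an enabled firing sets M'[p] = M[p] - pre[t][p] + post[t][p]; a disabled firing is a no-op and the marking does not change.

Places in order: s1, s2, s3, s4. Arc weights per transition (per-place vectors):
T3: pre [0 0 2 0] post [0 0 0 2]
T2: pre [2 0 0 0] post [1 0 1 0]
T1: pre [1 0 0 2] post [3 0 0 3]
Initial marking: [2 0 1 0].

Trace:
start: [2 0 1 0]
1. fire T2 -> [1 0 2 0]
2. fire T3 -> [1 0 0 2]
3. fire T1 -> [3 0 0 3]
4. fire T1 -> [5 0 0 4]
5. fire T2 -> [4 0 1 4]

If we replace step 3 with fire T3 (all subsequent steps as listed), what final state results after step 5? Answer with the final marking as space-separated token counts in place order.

2 0 1 3

(re-executing from step 3 with the substitution; state before step 3: [1 0 0 2])
3. fire T3 -> [1 0 0 2]
4. fire T1 -> [3 0 0 3]
5. fire T2 -> [2 0 1 3]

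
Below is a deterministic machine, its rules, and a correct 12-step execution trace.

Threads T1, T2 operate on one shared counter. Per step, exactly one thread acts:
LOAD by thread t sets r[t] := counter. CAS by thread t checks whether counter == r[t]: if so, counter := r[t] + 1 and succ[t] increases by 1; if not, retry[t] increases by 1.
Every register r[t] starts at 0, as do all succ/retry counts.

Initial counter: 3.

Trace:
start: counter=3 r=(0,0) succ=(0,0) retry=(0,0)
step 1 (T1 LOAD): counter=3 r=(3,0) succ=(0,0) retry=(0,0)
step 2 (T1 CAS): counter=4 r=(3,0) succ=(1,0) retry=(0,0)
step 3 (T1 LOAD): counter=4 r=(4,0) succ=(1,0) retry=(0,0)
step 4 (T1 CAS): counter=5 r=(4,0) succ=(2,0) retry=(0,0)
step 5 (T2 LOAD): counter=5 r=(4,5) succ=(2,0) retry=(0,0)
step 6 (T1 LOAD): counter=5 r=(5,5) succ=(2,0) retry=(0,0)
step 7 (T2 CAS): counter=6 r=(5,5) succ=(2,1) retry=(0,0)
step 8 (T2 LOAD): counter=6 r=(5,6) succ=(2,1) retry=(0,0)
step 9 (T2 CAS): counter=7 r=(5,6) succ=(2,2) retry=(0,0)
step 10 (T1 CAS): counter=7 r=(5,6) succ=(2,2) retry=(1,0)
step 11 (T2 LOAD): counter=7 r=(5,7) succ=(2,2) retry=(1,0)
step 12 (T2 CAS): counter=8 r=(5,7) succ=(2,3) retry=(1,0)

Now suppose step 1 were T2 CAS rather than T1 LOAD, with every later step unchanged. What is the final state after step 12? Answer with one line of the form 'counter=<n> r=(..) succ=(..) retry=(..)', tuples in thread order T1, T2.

(re-executing from step 1 with the substitution; state before step 1: counter=3 r=(0,0) succ=(0,0) retry=(0,0))
step 1 (T2 CAS): counter=3 r=(0,0) succ=(0,0) retry=(0,1)
step 2 (T1 CAS): counter=3 r=(0,0) succ=(0,0) retry=(1,1)
step 3 (T1 LOAD): counter=3 r=(3,0) succ=(0,0) retry=(1,1)
step 4 (T1 CAS): counter=4 r=(3,0) succ=(1,0) retry=(1,1)
step 5 (T2 LOAD): counter=4 r=(3,4) succ=(1,0) retry=(1,1)
step 6 (T1 LOAD): counter=4 r=(4,4) succ=(1,0) retry=(1,1)
step 7 (T2 CAS): counter=5 r=(4,4) succ=(1,1) retry=(1,1)
step 8 (T2 LOAD): counter=5 r=(4,5) succ=(1,1) retry=(1,1)
step 9 (T2 CAS): counter=6 r=(4,5) succ=(1,2) retry=(1,1)
step 10 (T1 CAS): counter=6 r=(4,5) succ=(1,2) retry=(2,1)
step 11 (T2 LOAD): counter=6 r=(4,6) succ=(1,2) retry=(2,1)
step 12 (T2 CAS): counter=7 r=(4,6) succ=(1,3) retry=(2,1)

counter=7 r=(4,6) succ=(1,3) retry=(2,1)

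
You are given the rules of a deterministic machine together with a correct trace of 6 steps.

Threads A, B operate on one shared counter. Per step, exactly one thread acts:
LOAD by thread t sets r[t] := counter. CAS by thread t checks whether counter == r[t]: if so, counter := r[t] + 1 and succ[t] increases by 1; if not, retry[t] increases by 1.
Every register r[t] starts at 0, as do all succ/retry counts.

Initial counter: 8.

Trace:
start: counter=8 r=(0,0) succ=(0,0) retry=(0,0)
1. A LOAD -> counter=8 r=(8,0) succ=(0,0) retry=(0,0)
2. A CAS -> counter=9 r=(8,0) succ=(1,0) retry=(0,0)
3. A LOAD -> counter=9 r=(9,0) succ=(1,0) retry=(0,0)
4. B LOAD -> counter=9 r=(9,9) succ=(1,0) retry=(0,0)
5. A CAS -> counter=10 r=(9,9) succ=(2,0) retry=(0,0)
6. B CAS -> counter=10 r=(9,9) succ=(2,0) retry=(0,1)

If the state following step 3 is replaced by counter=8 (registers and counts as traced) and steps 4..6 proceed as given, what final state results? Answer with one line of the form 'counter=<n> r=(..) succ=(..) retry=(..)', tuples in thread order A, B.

state after step 3 := counter=8 r=(9,0) succ=(1,0) retry=(0,0)
4. B LOAD -> counter=8 r=(9,8) succ=(1,0) retry=(0,0)
5. A CAS -> counter=8 r=(9,8) succ=(1,0) retry=(1,0)
6. B CAS -> counter=9 r=(9,8) succ=(1,1) retry=(1,0)

counter=9 r=(9,8) succ=(1,1) retry=(1,0)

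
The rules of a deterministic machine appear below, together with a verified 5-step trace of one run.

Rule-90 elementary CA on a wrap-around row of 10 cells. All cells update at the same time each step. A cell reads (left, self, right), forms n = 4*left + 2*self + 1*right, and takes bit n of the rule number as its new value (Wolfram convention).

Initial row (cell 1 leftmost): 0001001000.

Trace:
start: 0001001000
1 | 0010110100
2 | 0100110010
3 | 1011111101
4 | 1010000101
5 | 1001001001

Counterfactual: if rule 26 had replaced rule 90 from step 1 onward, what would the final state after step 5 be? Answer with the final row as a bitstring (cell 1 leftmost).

(re-executing steps 1..5 under rule 26; state before step 1: 0001001000)
1 | 0010110100
2 | 0100100010
3 | 1011010101
4 | 0010000001
5 | 1101000010

1101000010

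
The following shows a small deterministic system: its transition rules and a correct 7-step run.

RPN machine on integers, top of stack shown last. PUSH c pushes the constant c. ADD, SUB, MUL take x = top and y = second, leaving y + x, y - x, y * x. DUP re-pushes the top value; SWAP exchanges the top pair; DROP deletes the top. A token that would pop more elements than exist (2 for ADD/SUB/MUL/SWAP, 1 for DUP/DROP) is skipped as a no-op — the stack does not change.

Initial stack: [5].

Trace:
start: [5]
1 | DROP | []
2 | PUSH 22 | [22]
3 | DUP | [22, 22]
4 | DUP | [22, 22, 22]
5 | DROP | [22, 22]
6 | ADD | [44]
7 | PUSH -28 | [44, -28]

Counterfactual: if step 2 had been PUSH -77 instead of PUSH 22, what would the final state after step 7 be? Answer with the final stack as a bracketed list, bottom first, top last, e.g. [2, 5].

(re-executing from step 2 with the substitution; state before step 2: [])
2 | PUSH -77 | [-77]
3 | DUP | [-77, -77]
4 | DUP | [-77, -77, -77]
5 | DROP | [-77, -77]
6 | ADD | [-154]
7 | PUSH -28 | [-154, -28]

[-154, -28]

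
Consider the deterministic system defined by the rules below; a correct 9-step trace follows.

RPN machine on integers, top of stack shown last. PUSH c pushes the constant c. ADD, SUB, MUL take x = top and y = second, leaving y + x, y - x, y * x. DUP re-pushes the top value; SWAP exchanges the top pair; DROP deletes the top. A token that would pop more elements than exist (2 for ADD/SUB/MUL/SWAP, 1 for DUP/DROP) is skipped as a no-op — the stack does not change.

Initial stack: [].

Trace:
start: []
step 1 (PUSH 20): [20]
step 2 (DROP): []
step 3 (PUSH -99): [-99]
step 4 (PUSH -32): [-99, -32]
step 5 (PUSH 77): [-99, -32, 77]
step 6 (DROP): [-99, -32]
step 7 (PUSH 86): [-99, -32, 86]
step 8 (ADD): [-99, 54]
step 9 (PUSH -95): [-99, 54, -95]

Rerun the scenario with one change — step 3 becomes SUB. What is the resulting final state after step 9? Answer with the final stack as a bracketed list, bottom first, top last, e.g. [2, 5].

(re-executing from step 3 with the substitution; state before step 3: [])
step 3 (SUB): []
step 4 (PUSH -32): [-32]
step 5 (PUSH 77): [-32, 77]
step 6 (DROP): [-32]
step 7 (PUSH 86): [-32, 86]
step 8 (ADD): [54]
step 9 (PUSH -95): [54, -95]

[54, -95]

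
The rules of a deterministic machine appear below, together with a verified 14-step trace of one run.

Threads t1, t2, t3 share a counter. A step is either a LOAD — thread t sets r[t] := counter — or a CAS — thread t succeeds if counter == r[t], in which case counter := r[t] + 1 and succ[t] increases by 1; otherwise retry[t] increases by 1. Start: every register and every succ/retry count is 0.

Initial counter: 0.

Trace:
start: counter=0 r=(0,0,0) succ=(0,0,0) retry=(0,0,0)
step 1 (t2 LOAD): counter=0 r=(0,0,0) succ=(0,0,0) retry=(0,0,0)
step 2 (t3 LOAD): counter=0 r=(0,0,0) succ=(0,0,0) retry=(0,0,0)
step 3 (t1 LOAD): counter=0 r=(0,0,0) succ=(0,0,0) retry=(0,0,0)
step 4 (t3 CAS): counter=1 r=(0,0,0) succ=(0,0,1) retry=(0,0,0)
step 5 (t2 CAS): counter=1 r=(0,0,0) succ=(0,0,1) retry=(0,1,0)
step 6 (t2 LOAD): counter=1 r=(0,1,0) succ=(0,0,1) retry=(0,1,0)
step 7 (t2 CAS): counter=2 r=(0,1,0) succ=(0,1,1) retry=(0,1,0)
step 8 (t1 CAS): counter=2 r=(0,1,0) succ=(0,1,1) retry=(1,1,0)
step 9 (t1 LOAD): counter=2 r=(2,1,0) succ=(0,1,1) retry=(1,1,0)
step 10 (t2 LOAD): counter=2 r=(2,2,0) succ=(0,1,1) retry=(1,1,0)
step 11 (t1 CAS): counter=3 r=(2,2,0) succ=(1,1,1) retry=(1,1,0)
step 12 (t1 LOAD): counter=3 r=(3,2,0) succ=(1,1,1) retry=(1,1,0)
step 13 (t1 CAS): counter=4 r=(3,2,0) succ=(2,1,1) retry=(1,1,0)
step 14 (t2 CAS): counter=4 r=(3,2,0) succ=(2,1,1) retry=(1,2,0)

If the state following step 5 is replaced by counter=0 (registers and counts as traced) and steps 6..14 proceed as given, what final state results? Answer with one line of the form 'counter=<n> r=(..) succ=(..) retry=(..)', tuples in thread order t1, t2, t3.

counter=3 r=(2,1,0) succ=(2,1,1) retry=(1,2,0)

state after step 5 := counter=0 r=(0,0,0) succ=(0,0,1) retry=(0,1,0)
step 6 (t2 LOAD): counter=0 r=(0,0,0) succ=(0,0,1) retry=(0,1,0)
step 7 (t2 CAS): counter=1 r=(0,0,0) succ=(0,1,1) retry=(0,1,0)
step 8 (t1 CAS): counter=1 r=(0,0,0) succ=(0,1,1) retry=(1,1,0)
step 9 (t1 LOAD): counter=1 r=(1,0,0) succ=(0,1,1) retry=(1,1,0)
step 10 (t2 LOAD): counter=1 r=(1,1,0) succ=(0,1,1) retry=(1,1,0)
step 11 (t1 CAS): counter=2 r=(1,1,0) succ=(1,1,1) retry=(1,1,0)
step 12 (t1 LOAD): counter=2 r=(2,1,0) succ=(1,1,1) retry=(1,1,0)
step 13 (t1 CAS): counter=3 r=(2,1,0) succ=(2,1,1) retry=(1,1,0)
step 14 (t2 CAS): counter=3 r=(2,1,0) succ=(2,1,1) retry=(1,2,0)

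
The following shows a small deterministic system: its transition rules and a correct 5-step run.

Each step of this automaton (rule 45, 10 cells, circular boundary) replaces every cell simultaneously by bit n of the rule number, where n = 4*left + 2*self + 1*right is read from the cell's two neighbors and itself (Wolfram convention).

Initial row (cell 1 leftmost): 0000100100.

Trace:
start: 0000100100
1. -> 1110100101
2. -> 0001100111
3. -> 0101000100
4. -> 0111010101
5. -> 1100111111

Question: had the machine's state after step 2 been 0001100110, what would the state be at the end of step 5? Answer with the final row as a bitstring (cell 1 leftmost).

state after step 2 := 0001100110
3. -> 1101000100
4. -> 1011010100
5. -> 1110111100

1110111100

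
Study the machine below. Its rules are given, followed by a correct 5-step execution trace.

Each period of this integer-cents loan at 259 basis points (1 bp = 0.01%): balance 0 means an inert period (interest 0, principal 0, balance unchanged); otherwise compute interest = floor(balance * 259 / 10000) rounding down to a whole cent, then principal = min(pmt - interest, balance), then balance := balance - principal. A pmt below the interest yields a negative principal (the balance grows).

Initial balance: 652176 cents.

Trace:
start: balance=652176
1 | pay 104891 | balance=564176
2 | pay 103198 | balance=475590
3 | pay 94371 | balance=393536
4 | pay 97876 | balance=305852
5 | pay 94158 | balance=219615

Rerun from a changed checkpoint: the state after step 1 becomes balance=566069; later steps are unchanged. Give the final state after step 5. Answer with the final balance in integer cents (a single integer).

221713

state after step 1 := balance=566069
2 | pay 103198 | balance=477532
3 | pay 94371 | balance=395529
4 | pay 97876 | balance=307897
5 | pay 94158 | balance=221713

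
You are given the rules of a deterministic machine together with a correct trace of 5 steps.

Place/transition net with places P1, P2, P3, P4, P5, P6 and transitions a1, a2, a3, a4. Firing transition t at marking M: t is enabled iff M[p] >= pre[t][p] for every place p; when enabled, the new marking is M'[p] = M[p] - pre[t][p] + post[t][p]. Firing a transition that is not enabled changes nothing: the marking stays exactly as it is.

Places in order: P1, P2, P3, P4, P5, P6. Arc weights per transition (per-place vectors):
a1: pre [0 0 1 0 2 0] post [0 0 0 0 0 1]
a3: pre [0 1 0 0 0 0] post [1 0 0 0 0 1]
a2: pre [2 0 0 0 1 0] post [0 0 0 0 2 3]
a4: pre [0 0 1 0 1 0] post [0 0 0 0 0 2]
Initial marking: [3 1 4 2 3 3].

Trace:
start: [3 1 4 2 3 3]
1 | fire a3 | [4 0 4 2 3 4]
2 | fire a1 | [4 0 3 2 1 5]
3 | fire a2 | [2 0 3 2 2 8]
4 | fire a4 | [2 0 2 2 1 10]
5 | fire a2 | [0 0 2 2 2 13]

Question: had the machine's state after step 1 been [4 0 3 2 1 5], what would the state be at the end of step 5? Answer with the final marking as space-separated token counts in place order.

state after step 1 := [4 0 3 2 1 5]
2 | fire a1 | [4 0 3 2 1 5]
3 | fire a2 | [2 0 3 2 2 8]
4 | fire a4 | [2 0 2 2 1 10]
5 | fire a2 | [0 0 2 2 2 13]

0 0 2 2 2 13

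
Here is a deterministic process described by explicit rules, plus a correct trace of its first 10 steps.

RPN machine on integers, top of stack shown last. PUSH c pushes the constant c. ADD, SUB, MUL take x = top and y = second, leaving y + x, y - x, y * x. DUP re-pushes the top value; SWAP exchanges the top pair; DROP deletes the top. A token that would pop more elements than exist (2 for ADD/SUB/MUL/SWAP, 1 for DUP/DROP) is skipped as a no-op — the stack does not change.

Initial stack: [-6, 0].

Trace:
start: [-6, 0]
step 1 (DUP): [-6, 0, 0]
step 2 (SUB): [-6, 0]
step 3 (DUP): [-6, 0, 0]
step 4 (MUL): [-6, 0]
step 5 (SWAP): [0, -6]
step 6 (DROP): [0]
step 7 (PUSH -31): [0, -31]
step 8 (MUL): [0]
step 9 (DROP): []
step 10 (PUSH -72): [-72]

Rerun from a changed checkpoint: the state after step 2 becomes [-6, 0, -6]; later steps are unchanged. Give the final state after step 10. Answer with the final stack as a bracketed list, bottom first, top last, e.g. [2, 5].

state after step 2 := [-6, 0, -6]
step 3 (DUP): [-6, 0, -6, -6]
step 4 (MUL): [-6, 0, 36]
step 5 (SWAP): [-6, 36, 0]
step 6 (DROP): [-6, 36]
step 7 (PUSH -31): [-6, 36, -31]
step 8 (MUL): [-6, -1116]
step 9 (DROP): [-6]
step 10 (PUSH -72): [-6, -72]

[-6, -72]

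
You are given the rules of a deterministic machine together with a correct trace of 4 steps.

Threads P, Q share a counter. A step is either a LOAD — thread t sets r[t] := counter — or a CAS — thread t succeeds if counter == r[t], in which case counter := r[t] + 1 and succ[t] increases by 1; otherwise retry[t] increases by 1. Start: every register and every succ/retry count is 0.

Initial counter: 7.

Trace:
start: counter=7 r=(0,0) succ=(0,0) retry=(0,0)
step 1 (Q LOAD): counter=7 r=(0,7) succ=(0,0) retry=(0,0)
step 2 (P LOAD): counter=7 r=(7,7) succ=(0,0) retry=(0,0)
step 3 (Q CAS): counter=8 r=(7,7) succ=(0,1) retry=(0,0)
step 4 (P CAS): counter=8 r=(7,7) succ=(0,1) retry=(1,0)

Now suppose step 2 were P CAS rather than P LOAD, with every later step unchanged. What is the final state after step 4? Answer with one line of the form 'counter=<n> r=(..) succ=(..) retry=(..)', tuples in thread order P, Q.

(re-executing from step 2 with the substitution; state before step 2: counter=7 r=(0,7) succ=(0,0) retry=(0,0))
step 2 (P CAS): counter=7 r=(0,7) succ=(0,0) retry=(1,0)
step 3 (Q CAS): counter=8 r=(0,7) succ=(0,1) retry=(1,0)
step 4 (P CAS): counter=8 r=(0,7) succ=(0,1) retry=(2,0)

counter=8 r=(0,7) succ=(0,1) retry=(2,0)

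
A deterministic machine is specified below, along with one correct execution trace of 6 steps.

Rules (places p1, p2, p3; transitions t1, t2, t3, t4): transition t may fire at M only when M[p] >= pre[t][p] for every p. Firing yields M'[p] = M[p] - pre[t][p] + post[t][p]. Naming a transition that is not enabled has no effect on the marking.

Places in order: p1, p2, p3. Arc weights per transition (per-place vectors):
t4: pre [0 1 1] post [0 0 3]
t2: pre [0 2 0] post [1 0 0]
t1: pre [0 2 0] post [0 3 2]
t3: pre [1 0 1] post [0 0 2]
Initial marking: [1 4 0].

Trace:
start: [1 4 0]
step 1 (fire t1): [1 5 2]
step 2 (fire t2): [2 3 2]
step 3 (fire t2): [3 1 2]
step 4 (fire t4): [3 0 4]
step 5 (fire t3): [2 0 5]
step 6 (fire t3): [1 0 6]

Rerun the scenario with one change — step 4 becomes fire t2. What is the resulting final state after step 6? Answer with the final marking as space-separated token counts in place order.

(re-executing from step 4 with the substitution; state before step 4: [3 1 2])
step 4 (fire t2): [3 1 2]
step 5 (fire t3): [2 1 3]
step 6 (fire t3): [1 1 4]

1 1 4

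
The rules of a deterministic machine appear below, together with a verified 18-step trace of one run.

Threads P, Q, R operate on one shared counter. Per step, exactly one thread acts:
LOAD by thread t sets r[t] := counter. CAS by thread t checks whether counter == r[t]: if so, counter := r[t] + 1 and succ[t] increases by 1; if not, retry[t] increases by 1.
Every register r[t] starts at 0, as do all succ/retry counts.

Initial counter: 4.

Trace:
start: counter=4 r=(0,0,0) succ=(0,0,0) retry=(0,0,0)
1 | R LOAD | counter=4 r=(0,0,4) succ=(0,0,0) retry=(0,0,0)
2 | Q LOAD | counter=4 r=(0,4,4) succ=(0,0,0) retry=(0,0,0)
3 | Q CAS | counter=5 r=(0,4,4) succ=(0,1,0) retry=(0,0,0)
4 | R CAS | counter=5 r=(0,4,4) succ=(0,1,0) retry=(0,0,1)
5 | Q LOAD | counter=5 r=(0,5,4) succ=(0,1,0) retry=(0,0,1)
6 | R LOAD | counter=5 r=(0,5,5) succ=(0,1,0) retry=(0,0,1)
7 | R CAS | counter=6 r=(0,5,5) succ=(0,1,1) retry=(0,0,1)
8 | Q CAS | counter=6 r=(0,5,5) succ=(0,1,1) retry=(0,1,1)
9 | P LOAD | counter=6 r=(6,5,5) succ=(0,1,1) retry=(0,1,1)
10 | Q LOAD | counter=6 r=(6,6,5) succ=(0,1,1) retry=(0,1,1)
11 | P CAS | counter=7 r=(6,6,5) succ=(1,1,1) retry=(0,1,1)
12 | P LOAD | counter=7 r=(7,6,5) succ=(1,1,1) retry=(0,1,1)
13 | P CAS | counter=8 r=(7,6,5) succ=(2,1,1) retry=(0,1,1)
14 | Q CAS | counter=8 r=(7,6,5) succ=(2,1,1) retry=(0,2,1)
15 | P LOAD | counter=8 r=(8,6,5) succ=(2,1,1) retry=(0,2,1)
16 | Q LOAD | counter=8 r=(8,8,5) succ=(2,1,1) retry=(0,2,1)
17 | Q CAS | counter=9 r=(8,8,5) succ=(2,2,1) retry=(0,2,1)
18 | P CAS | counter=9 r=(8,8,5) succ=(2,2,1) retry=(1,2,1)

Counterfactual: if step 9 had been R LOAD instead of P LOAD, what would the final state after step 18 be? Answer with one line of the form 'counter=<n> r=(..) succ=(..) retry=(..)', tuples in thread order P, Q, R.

counter=8 r=(7,7,6) succ=(1,2,1) retry=(2,2,1)

(re-executing from step 9 with the substitution; state before step 9: counter=6 r=(0,5,5) succ=(0,1,1) retry=(0,1,1))
9 | R LOAD | counter=6 r=(0,5,6) succ=(0,1,1) retry=(0,1,1)
10 | Q LOAD | counter=6 r=(0,6,6) succ=(0,1,1) retry=(0,1,1)
11 | P CAS | counter=6 r=(0,6,6) succ=(0,1,1) retry=(1,1,1)
12 | P LOAD | counter=6 r=(6,6,6) succ=(0,1,1) retry=(1,1,1)
13 | P CAS | counter=7 r=(6,6,6) succ=(1,1,1) retry=(1,1,1)
14 | Q CAS | counter=7 r=(6,6,6) succ=(1,1,1) retry=(1,2,1)
15 | P LOAD | counter=7 r=(7,6,6) succ=(1,1,1) retry=(1,2,1)
16 | Q LOAD | counter=7 r=(7,7,6) succ=(1,1,1) retry=(1,2,1)
17 | Q CAS | counter=8 r=(7,7,6) succ=(1,2,1) retry=(1,2,1)
18 | P CAS | counter=8 r=(7,7,6) succ=(1,2,1) retry=(2,2,1)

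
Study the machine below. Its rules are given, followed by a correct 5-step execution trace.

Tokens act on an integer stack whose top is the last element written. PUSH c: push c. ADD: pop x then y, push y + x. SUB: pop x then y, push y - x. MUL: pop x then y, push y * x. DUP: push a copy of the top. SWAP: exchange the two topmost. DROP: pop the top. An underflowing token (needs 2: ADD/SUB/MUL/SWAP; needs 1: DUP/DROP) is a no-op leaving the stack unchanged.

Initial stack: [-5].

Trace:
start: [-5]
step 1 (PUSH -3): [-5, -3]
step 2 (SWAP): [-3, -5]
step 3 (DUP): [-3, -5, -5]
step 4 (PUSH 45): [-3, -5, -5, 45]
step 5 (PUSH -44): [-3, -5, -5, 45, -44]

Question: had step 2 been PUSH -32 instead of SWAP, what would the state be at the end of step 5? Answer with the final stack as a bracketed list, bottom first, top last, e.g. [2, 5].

(re-executing from step 2 with the substitution; state before step 2: [-5, -3])
step 2 (PUSH -32): [-5, -3, -32]
step 3 (DUP): [-5, -3, -32, -32]
step 4 (PUSH 45): [-5, -3, -32, -32, 45]
step 5 (PUSH -44): [-5, -3, -32, -32, 45, -44]

[-5, -3, -32, -32, 45, -44]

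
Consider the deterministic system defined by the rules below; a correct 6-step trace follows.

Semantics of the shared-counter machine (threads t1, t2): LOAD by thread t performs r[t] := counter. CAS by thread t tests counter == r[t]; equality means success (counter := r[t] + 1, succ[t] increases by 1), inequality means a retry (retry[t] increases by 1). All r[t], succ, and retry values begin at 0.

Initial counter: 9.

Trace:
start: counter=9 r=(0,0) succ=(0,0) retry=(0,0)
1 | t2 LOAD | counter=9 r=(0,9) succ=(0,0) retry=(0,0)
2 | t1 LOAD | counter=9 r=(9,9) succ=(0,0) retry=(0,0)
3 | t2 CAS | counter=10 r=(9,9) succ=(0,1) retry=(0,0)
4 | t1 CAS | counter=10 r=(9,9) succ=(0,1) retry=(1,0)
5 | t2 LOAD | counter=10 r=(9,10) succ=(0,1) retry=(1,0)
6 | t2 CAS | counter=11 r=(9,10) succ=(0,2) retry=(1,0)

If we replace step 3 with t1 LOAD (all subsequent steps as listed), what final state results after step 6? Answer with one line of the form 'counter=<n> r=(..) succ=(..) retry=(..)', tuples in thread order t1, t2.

(re-executing from step 3 with the substitution; state before step 3: counter=9 r=(9,9) succ=(0,0) retry=(0,0))
3 | t1 LOAD | counter=9 r=(9,9) succ=(0,0) retry=(0,0)
4 | t1 CAS | counter=10 r=(9,9) succ=(1,0) retry=(0,0)
5 | t2 LOAD | counter=10 r=(9,10) succ=(1,0) retry=(0,0)
6 | t2 CAS | counter=11 r=(9,10) succ=(1,1) retry=(0,0)

counter=11 r=(9,10) succ=(1,1) retry=(0,0)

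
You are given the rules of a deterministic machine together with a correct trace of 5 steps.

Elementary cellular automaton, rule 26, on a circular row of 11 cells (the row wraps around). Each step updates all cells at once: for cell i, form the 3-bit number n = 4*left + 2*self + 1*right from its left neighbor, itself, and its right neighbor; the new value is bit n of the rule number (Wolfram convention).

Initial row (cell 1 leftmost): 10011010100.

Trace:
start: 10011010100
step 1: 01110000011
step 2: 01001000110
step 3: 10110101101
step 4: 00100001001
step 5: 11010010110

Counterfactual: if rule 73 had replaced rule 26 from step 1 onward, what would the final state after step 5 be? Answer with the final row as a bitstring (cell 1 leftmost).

01011010101

(re-executing steps 1..5 under rule 73; state before step 1: 10011010100)
step 1: 00011000000
step 2: 11011011111
step 3: 01011010000
step 4: 00011000111
step 5: 01011010101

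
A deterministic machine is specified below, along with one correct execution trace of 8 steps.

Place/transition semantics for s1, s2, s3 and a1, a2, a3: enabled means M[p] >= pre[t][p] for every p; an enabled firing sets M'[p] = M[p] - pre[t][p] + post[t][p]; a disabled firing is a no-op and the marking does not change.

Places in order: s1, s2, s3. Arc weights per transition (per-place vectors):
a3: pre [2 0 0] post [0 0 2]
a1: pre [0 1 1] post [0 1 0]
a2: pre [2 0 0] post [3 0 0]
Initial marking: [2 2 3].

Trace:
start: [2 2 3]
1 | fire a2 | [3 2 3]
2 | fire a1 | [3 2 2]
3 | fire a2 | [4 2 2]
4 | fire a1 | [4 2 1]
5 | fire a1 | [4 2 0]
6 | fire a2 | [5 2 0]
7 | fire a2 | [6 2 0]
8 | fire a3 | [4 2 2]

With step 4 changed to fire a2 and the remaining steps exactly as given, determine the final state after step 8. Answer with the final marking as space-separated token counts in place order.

5 2 3

(re-executing from step 4 with the substitution; state before step 4: [4 2 2])
4 | fire a2 | [5 2 2]
5 | fire a1 | [5 2 1]
6 | fire a2 | [6 2 1]
7 | fire a2 | [7 2 1]
8 | fire a3 | [5 2 3]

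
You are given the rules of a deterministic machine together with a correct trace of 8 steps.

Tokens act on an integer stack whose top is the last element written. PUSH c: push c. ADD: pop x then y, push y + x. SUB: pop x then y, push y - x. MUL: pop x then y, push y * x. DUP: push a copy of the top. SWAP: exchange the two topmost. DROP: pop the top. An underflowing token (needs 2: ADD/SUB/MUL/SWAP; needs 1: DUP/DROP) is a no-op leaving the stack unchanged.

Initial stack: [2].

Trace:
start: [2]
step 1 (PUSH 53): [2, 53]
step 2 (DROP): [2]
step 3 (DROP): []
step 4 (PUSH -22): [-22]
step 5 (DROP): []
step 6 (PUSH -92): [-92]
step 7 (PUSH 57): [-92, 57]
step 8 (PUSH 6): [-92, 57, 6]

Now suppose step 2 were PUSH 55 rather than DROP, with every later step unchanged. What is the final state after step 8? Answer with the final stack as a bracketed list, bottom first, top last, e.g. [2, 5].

(re-executing from step 2 with the substitution; state before step 2: [2, 53])
step 2 (PUSH 55): [2, 53, 55]
step 3 (DROP): [2, 53]
step 4 (PUSH -22): [2, 53, -22]
step 5 (DROP): [2, 53]
step 6 (PUSH -92): [2, 53, -92]
step 7 (PUSH 57): [2, 53, -92, 57]
step 8 (PUSH 6): [2, 53, -92, 57, 6]

[2, 53, -92, 57, 6]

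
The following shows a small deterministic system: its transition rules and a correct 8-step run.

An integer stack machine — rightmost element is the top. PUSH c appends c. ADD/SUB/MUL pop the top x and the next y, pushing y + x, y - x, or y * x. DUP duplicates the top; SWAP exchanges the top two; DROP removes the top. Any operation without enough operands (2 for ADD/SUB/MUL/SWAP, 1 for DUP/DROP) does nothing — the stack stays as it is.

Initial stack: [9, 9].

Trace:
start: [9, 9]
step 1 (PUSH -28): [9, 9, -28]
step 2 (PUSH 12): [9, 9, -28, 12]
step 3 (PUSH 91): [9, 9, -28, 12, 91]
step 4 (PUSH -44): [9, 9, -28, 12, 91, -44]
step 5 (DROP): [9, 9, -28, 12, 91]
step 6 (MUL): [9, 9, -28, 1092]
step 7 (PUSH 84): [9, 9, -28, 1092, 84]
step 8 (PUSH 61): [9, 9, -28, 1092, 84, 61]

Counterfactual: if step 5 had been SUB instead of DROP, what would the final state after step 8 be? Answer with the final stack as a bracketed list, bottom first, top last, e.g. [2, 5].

(re-executing from step 5 with the substitution; state before step 5: [9, 9, -28, 12, 91, -44])
step 5 (SUB): [9, 9, -28, 12, 135]
step 6 (MUL): [9, 9, -28, 1620]
step 7 (PUSH 84): [9, 9, -28, 1620, 84]
step 8 (PUSH 61): [9, 9, -28, 1620, 84, 61]

[9, 9, -28, 1620, 84, 61]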